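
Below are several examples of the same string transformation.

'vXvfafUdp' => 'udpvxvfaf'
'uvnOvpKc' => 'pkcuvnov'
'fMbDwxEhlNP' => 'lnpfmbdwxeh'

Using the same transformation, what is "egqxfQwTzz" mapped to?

tzzegqxfqw

Rule — move the last 3 characters to the front (rotate right by 3), then convert every letter to lowercase.
Applying both steps to "egqxfQwTzz": "TzzegqxfQw", then "tzzegqxfqw".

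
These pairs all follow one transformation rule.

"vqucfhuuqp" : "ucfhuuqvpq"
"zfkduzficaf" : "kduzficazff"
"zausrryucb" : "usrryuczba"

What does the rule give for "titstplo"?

The transformation: swap the first and last characters, then move the first 2 characters to the end (rotate left by 2).
"titstplo" → "tstpltoi".
(Check on "vqucfhuuqp": → "pqucfhuuqv" → "ucfhuuqvpq" ✓)

tstpltoi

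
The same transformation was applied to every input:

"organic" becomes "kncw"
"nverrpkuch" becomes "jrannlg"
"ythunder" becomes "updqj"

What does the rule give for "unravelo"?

The transformation: shift every letter 4 places backward in the alphabet (wrapping around), then delete the last 3 characters.
For "unravelo", step one produces "qjnwrahk"; step two turns that into "qjnwr".

qjnwr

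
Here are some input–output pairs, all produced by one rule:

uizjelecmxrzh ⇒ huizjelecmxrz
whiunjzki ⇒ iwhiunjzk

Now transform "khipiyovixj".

Looking at the pairs, the operation is to move the last character to the front.
So "khipiyovixj" becomes "jkhipiyovix".

jkhipiyovix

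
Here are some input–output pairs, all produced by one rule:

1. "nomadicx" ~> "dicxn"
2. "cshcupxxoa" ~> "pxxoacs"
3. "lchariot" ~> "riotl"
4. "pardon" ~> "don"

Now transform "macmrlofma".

The rule is to swap the front and back halves of the string, then delete the last 3 characters.
On "macmrlofma": the first step gives "lofmamacmr", and the second then gives "lofmama".

lofmama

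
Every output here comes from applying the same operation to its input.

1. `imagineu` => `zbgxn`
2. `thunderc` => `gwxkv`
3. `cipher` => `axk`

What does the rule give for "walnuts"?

gnml

The rule is to delete the first 3 characters, then shift every letter 7 places backward in the alphabet (wrapping around).
"walnuts" → "gnml".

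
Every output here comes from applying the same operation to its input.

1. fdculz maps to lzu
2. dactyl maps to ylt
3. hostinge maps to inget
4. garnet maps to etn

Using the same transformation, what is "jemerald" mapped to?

What's happening: delete the first 3 characters, then move the first character to the end.
Starting from "jemerald": after the first operation, "erald"; after the second, "ralde".

ralde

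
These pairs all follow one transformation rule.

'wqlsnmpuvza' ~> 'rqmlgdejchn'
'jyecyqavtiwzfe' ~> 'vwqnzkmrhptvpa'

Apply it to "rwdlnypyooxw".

noffpgpecuni

Looking at the pairs, the operation is to shift every letter 9 places backward in the alphabet (wrapping around), then reverse the string.
On "rwdlnypyooxw": the first step gives "inucepgpffon", and the second then gives "noffpgpecuni".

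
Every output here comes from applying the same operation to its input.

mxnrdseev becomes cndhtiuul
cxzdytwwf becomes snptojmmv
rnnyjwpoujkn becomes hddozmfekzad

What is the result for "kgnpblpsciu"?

awdfrbfisyk

In each case the input is transformed by: shift every letter 10 places backward in the alphabet (wrapping around).
For "kgnpblpsciu" the result is "awdfrbfisyk".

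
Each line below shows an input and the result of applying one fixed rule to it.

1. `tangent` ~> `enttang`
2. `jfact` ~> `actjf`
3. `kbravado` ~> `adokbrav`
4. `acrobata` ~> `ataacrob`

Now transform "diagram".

Each output is the input with this applied: move the last 3 characters to the front (rotate right by 3).
Doing the same to "diagram": "ramdiag".

ramdiag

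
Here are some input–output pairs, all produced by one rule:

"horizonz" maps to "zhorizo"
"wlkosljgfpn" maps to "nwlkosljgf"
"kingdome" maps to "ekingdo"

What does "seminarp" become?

The transformation: move the last 2 characters to the front (rotate right by 2), then delete the first character.
On "seminarp": the first step gives "rpsemina", and the second then gives "psemina".

psemina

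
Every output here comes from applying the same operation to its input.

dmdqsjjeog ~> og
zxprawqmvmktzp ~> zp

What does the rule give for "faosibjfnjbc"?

What's happening: keep only the last 2 characters.
On "faosibjfnjbc" that produces "bc".

bc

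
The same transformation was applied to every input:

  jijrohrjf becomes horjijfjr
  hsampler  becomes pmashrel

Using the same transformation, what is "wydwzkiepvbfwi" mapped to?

In each case the input is transformed by: reverse the string, then move the first 3 characters to the end (rotate left by 3).
Working it through for "wydwzkiepvbfwi": intermediate "iwfbvpeikzwdyw", final "bvpeikzwdywiwf".
(Check on "jijrohrjf": → "fjrhorjij" → "horjijfjr" ✓)

bvpeikzwdywiwf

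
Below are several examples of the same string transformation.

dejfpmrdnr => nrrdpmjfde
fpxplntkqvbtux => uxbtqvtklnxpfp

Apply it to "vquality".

tyliuavq

Each output is the input with this applied: swap each adjacent pair of characters (1↔2, 3↔4, ...), then reverse the string.
Applying both steps to "vquality": "qvauilyt", then "tyliuavq".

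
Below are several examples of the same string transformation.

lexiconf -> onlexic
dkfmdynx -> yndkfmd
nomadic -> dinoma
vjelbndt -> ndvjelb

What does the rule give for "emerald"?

The transformation: delete the last character, then move the last 2 characters to the front (rotate right by 2).
For "emerald", step one produces "emeral"; step two turns that into "alemer".
(Check on "dkfmdynx": → "dkfmdyn" → "yndkfmd" ✓)

alemer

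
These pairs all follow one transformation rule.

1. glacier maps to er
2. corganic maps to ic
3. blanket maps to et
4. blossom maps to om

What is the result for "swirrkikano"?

Looking at the pairs, the operation is to keep only the last 2 characters.
Doing the same to "swirrkikano": "no".

no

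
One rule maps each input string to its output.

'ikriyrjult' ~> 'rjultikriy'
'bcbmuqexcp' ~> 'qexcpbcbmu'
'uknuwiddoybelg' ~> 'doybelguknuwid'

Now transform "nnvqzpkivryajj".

Looking at the pairs, the operation is to swap the front and back halves of the string.
So "nnvqzpkivryajj" becomes "ivryajjnnvqzpk".

ivryajjnnvqzpk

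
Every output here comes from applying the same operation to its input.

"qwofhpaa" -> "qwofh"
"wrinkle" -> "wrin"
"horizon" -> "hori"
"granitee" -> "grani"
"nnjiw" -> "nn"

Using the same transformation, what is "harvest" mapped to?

harv

Rule — delete the last 3 characters.
"harvest" → "harv".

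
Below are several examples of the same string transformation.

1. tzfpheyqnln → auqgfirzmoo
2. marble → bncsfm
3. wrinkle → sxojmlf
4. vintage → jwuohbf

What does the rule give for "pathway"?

Looking at the pairs, the operation is to swap each adjacent pair of characters (1↔2, 3↔4, ...), then shift every letter 1 place forward in the alphabet (wrapping around).
Working it through for "pathway": intermediate "aphtawy", final "bqiubxz".

bqiubxz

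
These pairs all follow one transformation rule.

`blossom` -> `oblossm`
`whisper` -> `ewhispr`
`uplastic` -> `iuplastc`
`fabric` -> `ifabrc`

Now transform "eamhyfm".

feamhym

Looking at the pairs, the operation is to move the last character to the front, then swap the first and last characters.
Applying both steps to "eamhyfm": "meamhyf", then "feamhym".
(Check on "uplastic": → "cuplasti" → "iuplastc" ✓)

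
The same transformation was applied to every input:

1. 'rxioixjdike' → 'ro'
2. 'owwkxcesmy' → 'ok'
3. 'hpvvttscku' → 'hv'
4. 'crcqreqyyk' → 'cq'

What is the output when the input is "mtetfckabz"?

The rule is to keep one character in every 3, starting at position 1 (positions 1st, 4th, 7th, ...), then delete the last 2 characters.
Applying both steps to "mtetfckabz": "mtkz", then "mt".

mt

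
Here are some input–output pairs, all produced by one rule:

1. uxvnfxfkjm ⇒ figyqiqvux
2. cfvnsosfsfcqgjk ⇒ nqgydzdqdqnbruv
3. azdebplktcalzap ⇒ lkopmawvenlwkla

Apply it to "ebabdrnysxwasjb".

pmlmocyjdihldum

In each case the input is transformed by: shift every letter 11 places forward in the alphabet (wrapping around).
Doing the same to "ebabdrnysxwasjb": "pmlmocyjdihldum".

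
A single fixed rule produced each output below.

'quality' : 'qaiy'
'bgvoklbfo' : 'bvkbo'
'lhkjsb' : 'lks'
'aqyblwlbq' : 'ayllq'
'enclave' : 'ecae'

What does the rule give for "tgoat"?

Each output is the input with this applied: keep every other character starting from the first (positions 1st, 3rd, 5th, ...).
So "tgoat" becomes "tot".

tot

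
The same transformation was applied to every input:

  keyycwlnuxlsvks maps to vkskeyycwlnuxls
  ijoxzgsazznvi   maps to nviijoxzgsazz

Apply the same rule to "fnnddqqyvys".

vysfnnddqqy

Looking at the pairs, the operation is to move the last 3 characters to the front (rotate right by 3).
Doing the same to "fnnddqqyvys": "vysfnnddqqy".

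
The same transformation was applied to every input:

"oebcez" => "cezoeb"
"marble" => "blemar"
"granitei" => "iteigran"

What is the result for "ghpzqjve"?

qjveghpz

Rule — swap the front and back halves of the string.
On "ghpzqjve" that produces "qjveghpz".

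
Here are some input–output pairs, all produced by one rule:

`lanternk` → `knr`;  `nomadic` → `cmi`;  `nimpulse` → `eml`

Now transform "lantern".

The transformation: move the last character to the front, then keep one character in every 3, starting at position 1 (positions 1st, 4th, 7th, ...).
"lantern" → "nlanter" → "nnr".
(Check on "nomadic": → "cnomadi" → "cmi" ✓)

nnr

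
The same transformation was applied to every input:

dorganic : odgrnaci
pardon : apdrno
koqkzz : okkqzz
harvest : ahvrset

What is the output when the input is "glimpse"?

lgmispe

In each case the input is transformed by: swap each adjacent pair of characters (1↔2, 3↔4, ...).
For "glimpse" the result is "lgmispe".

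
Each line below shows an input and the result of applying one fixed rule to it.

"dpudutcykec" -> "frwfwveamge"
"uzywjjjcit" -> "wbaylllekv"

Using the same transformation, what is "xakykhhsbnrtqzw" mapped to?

zcmamjjudptvsby

In each case the input is transformed by: shift every letter 2 places forward in the alphabet (wrapping around).
So "xakykhhsbnrtqzw" becomes "zcmamjjudptvsby".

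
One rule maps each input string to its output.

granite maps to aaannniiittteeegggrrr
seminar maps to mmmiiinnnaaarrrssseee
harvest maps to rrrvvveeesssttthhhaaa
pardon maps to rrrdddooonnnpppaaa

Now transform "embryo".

bbbrrryyyoooeeemmm

The pattern: move the first 2 characters to the end (rotate left by 2), then repeat every character 3 times.
Starting from "embryo": after the first operation, "bryoem"; after the second, "bbbrrryyyoooeeemmm".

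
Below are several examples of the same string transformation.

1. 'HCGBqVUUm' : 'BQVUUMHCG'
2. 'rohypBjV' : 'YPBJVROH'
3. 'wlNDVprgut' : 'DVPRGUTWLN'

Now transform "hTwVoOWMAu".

VOOWMAUHTW

In each case the input is transformed by: move the first 3 characters to the end (rotate left by 3), then convert every letter to uppercase.
For "hTwVoOWMAu", step one produces "VoOWMAuhTw"; step two turns that into "VOOWMAUHTW".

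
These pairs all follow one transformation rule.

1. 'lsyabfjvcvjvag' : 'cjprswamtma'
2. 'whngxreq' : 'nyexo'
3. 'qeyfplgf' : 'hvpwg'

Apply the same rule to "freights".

What's happening: shift every letter 9 places backward in the alphabet (wrapping around), then delete the last 3 characters.
On "freights": the first step gives "wivzxykj", and the second then gives "wivzx".
(Check on "lsyabfjvcvjvag": → "cjprswamtmamrx" → "cjprswamtma" ✓)

wivzx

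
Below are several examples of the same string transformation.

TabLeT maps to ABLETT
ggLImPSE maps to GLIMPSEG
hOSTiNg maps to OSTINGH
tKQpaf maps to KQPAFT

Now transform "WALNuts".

ALNUTSW

In each case the input is transformed by: move the first character to the end, then convert every letter to uppercase.
On "WALNuts" that produces "ALNUTSW".
(Check on "ggLImPSE": → "gLImPSEg" → "GLIMPSEG" ✓)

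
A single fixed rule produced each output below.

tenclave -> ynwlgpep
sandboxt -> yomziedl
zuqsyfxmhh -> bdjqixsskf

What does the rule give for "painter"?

In each case the input is transformed by: move the first 2 characters to the end (rotate left by 2), then shift every letter 11 places forward in the alphabet (wrapping around).
"painter" → "interpa" → "tyepcal".

tyepcal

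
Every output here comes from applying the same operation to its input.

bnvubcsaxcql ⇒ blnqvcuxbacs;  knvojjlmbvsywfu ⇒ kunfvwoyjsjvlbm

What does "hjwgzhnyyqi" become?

hijqwygyznh

Looking at the pairs, the operation is to take characters alternately from the front and the back (1st, last, 2nd, 2nd-last, ...).
"hjwgzhnyyqi" → "hijqwygyznh".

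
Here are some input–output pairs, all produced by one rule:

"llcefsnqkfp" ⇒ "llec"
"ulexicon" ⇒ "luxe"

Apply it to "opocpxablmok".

poco

The pattern: swap each adjacent pair of characters (1↔2, 3↔4, ...), then keep only the first 4 characters.
Applying both steps to "opocpxablmok": "pocoxpbamlko", then "poco".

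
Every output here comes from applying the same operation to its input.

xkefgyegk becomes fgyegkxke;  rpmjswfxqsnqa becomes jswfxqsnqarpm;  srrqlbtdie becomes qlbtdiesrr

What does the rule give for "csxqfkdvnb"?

qfkdvnbcsx

Each output is the input with this applied: move the first 3 characters to the end (rotate left by 3).
Applying that to "csxqfkdvnb" gives "qfkdvnbcsx".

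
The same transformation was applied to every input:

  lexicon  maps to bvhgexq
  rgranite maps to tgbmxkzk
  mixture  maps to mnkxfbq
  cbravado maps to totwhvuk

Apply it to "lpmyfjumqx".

In each case the input is transformed by: move the first 3 characters to the end (rotate left by 3), then shift every letter 7 places backward in the alphabet (wrapping around).
"lpmyfjumqx" → "yfjumqxlpm" → "rycnfjqeif".

rycnfjqeif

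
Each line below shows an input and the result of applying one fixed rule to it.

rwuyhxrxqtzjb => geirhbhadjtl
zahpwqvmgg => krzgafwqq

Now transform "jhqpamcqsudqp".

The rule is to shift every letter 10 places forward in the alphabet (wrapping around), then delete the first character.
So "jhqpamcqsudqp" becomes "razkwmacenaz".

razkwmacenaz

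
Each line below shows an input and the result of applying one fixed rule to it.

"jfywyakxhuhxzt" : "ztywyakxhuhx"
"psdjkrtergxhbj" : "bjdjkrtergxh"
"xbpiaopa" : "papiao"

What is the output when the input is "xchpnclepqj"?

In each case the input is transformed by: delete the first 2 characters, then move the last 2 characters to the front (rotate right by 2).
For "xchpnclepqj", step one produces "hpnclepqj"; step two turns that into "qjhpnclep".

qjhpnclep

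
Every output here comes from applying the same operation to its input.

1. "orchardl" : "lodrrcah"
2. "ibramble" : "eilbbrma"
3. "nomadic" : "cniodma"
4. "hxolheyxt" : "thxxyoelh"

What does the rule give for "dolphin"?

ndiohlp

The pattern: reverse the string, then take characters alternately from the front and the back (1st, last, 2nd, 2nd-last, ...).
"dolphin" → "nihplod" → "ndiohlp".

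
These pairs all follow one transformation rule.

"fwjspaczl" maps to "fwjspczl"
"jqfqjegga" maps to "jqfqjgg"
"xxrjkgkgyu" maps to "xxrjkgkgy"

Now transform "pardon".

The transformation: remove every vowel.
Doing the same to "pardon": "prdn".

prdn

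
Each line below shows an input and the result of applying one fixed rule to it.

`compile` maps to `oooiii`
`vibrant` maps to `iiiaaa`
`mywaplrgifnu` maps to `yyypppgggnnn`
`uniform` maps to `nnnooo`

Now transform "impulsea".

What's happening: keep one character in every 3, starting at position 2 (positions 2nd, 5th, 8th, ...), then repeat every character 3 times.
Applying both steps to "impulsea": "mla", then "mmmlllaaa".

mmmlllaaa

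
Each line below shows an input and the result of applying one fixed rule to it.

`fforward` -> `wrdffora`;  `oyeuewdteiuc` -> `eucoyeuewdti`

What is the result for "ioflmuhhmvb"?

hvbioflmuhm

The transformation: move the last 3 characters to the front (rotate right by 3), then swap the first and last characters.
For "ioflmuhhmvb", step one produces "mvbioflmuhh"; step two turns that into "hvbioflmuhm".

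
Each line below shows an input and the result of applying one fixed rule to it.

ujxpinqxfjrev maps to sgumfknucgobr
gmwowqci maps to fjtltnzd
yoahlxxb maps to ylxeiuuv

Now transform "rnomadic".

Rule — shift every letter 3 places backward in the alphabet (wrapping around), then swap the first and last characters.
For "rnomadic", step one produces "okljxafz"; step two turns that into "zkljxafo".

zkljxafo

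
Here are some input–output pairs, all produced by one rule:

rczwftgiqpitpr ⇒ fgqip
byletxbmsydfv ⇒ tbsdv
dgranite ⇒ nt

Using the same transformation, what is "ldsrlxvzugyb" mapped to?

In each case the input is transformed by: delete the first 3 characters, then keep every other character starting from the second (positions 2nd, 4th, 6th, ...).
On "ldsrlxvzugyb" that produces "lvuy".

lvuy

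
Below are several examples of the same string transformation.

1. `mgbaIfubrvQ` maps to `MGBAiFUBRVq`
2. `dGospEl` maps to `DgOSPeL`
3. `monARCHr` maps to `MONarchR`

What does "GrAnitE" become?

gRaNITe

The pattern: flip the case of every letter.
Applying that to "GrAnitE" gives "gRaNITe".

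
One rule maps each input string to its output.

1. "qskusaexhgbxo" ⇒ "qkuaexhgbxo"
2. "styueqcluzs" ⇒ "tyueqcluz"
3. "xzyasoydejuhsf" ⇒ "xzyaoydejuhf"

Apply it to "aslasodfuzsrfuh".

What's happening: remove every "s".
For "aslasodfuzsrfuh" the result is "alaodfuzrfuh".

alaodfuzrfuh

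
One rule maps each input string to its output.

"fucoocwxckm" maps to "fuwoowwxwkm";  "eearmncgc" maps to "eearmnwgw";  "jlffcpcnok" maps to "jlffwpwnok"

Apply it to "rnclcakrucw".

The pattern: replace every "c" with "w".
On "rnclcakrucw" that produces "rnwlwakruww".

rnwlwakruww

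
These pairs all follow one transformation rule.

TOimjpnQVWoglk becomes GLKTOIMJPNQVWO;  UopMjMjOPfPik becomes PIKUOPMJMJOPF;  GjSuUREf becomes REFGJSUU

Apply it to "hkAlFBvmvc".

Looking at the pairs, the operation is to move the last 3 characters to the front (rotate right by 3), then convert every letter to uppercase.
Applying both steps to "hkAlFBvmvc": "mvchkAlFBv", then "MVCHKALFBV".

MVCHKALFBV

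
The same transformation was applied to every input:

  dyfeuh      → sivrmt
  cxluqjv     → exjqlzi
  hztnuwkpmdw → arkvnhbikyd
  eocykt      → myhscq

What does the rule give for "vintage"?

Rule — shift every letter 12 places backward in the alphabet (wrapping around), then move the last 3 characters to the front (rotate right by 3).
For "vintage", step one produces "jwbhous"; step two turns that into "ousjwbh".

ousjwbh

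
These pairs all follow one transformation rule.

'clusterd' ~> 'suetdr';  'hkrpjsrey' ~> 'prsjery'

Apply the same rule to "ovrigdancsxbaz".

irdgnascbxza

Each output is the input with this applied: swap each adjacent pair of characters (1↔2, 3↔4, ...), then delete the first 2 characters.
On "ovrigdancsxbaz": the first step gives "voirdgnascbxza", and the second then gives "irdgnascbxza".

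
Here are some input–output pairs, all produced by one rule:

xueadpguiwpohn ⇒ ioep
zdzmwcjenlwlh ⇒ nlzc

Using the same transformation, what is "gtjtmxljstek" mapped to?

skjx

What's happening: keep one character in every 3, starting at position 3 (positions 3rd, 6th, 9th, ...), then move the last 2 characters to the front (rotate right by 2).
Working it through for "gtjtmxljstek": intermediate "jxsk", final "skjx".
(Check on "zdzmwcjenlwlh": → "zcnl" → "nlzc" ✓)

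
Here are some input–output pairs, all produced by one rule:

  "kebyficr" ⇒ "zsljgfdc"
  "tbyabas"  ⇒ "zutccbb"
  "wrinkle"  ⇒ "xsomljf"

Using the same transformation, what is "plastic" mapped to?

utqmjdb

Rule — shift every letter 1 place forward in the alphabet (wrapping around), then sort the characters into reverse alphabetical order.
On "plastic" that produces "utqmjdb".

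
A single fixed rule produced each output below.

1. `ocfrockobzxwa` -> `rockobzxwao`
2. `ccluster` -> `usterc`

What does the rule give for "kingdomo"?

gdomok

Each output is the input with this applied: move the first character to the end, then delete the first 2 characters.
On "kingdomo": the first step gives "ingdomok", and the second then gives "gdomok".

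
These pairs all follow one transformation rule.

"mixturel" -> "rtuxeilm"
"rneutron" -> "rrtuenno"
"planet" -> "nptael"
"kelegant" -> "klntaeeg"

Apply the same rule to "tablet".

The pattern: sort the characters into alphabetical order, then swap the front and back halves of the string.
"tablet" → "abeltt" → "lttabe".

lttabe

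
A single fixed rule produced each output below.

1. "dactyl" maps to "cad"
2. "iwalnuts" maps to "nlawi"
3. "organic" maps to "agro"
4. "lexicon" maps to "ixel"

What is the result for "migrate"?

rgim

The pattern: delete the last 3 characters, then reverse the string.
"migrate" → "rgim".
(Check on "dactyl": → "dac" → "cad" ✓)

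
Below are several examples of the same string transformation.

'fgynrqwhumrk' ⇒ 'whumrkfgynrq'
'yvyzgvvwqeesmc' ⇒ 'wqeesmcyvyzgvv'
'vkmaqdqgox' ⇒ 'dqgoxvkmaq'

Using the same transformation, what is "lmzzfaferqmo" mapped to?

ferqmolmzzfa

The pattern: swap the front and back halves of the string.
"lmzzfaferqmo" → "ferqmolmzzfa".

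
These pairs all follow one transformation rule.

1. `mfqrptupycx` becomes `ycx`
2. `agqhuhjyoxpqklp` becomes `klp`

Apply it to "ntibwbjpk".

jpk

Looking at the pairs, the operation is to keep only the last 3 characters.
On "ntibwbjpk" that produces "jpk".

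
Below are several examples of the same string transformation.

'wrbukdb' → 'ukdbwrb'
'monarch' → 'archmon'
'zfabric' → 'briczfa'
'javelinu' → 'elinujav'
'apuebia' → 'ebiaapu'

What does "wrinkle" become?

In each case the input is transformed by: move the first 3 characters to the end (rotate left by 3).
On "wrinkle" that produces "nklewri".

nklewri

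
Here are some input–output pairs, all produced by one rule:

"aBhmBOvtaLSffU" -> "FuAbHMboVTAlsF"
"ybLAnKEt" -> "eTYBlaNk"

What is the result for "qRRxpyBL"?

Rule — flip the case of every letter, then move the last 2 characters to the front (rotate right by 2).
For "qRRxpyBL", step one produces "QrrXPYbl"; step two turns that into "blQrrXPY".

blQrrXPY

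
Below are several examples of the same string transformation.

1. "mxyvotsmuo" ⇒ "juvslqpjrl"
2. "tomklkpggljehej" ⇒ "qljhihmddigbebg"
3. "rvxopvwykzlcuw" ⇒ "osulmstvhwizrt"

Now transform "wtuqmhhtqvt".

tqrnjeeqnsq

In each case the input is transformed by: shift every letter 3 places backward in the alphabet (wrapping around).
For "wtuqmhhtqvt" the result is "tqrnjeeqnsq".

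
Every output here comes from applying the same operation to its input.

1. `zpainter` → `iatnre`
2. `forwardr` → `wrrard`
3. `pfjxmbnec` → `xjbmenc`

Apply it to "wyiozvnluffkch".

The transformation: swap each adjacent pair of characters (1↔2, 3↔4, ...), then delete the first 2 characters.
Applying both steps to "wyiozvnluffkch": "ywoivzlnfukfhc", then "oivzlnfukfhc".

oivzlnfukfhc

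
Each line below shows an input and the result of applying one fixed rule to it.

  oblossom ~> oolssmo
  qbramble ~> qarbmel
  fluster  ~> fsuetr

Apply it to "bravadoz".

bvadazo

Each output is the input with this applied: swap each adjacent pair of characters (1↔2, 3↔4, ...), then delete the first character.
On "bravadoz": the first step gives "rbvadazo", and the second then gives "bvadazo".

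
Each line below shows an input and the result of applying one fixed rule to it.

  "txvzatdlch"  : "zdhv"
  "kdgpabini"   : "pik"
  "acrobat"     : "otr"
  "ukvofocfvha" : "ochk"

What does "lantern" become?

Looking at the pairs, the operation is to move the first 3 characters to the end (rotate left by 3), then keep one character in every 3, starting at position 1 (positions 1st, 4th, 7th, ...).
Doing the same to "lantern": "tnn".
(Check on "kdgpabini": → "pabinikdg" → "pik" ✓)

tnn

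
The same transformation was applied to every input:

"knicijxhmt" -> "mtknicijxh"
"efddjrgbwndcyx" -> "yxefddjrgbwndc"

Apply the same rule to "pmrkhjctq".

tqpmrkhjc

The transformation: move the last 2 characters to the front (rotate right by 2).
So "pmrkhjctq" becomes "tqpmrkhjc".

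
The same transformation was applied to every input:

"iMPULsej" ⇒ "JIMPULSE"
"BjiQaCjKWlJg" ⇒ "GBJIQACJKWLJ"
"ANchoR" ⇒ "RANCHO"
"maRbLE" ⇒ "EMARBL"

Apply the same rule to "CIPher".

RCIPHE

What's happening: move the last character to the front, then convert every letter to uppercase.
"CIPher" → "RCIPHE".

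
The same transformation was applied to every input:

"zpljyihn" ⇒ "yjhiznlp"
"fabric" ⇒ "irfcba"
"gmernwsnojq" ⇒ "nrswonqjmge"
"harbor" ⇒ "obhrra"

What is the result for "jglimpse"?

mispjelg

The pattern: move the first 3 characters to the end (rotate left by 3), then swap each adjacent pair of characters (1↔2, 3↔4, ...).
Working it through for "jglimpse": intermediate "impsejgl", final "mispjelg".
(Check on "zpljyihn": → "jyihnzpl" → "yjhiznlp" ✓)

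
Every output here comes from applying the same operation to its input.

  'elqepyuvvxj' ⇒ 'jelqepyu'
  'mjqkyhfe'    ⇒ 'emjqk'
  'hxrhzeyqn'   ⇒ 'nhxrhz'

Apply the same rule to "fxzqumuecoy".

The rule is to move the last character to the front, then delete the last 3 characters.
Applying that to "fxzqumuecoy" gives "yfxzqumu".

yfxzqumu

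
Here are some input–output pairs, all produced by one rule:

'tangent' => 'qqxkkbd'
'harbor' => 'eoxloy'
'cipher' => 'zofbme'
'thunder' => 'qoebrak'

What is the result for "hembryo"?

Each output is the input with this applied: shift every letter 3 places backward in the alphabet (wrapping around), then take characters alternately from the front and the back (1st, last, 2nd, 2nd-last, ...).
On "hembryo": the first step gives "ebjyovl", and the second then gives "elbvjoy".

elbvjoy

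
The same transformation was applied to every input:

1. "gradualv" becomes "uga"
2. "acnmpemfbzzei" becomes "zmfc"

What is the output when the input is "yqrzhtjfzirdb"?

Rule — sort the characters into reverse alphabetical order, then keep one character in every 3, starting at position 2 (positions 2nd, 5th, 8th, ...).
Working it through for "yqrzhtjfzirdb": intermediate "zzytrrqjihfdb", final "zrjf".

zrjf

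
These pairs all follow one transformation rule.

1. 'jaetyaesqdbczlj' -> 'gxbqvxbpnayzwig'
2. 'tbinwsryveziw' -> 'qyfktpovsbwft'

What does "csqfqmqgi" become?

zpncnjndf

Rule — shift every letter 3 places backward in the alphabet (wrapping around).
For "csqfqmqgi" the result is "zpncnjndf".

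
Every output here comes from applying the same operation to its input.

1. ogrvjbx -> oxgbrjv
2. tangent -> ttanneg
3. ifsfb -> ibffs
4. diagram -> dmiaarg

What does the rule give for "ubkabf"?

The transformation: take characters alternately from the front and the back (1st, last, 2nd, 2nd-last, ...).
"ubkabf" → "ufbbka".

ufbbka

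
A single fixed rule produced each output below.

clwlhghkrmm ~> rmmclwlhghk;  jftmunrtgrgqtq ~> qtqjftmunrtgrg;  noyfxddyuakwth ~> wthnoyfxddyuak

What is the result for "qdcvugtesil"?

silqdcvugte

In each case the input is transformed by: move the last 3 characters to the front (rotate right by 3).
On "qdcvugtesil" that produces "silqdcvugte".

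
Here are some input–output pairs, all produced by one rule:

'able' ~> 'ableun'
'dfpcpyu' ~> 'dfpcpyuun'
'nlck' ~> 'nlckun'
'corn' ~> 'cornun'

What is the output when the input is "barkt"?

barktun

The pattern: append "un".
Doing the same to "barkt": "barktun".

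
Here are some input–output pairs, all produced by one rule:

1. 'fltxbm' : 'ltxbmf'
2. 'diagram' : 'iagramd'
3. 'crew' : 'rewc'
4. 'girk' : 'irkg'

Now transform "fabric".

In each case the input is transformed by: move the first character to the end.
On "fabric" that produces "abricf".

abricf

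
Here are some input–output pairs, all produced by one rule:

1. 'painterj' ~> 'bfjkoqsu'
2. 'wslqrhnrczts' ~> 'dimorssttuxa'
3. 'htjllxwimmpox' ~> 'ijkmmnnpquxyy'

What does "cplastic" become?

bddjmqtu

What's happening: sort the characters into alphabetical order, then shift every letter 1 place forward in the alphabet (wrapping around).
For "cplastic", step one produces "accilpst"; step two turns that into "bddjmqtu".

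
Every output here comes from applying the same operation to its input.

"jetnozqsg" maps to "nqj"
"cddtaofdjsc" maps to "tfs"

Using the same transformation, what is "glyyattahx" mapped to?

ytx

What's happening: move the first character to the end, then keep one character in every 3, starting at position 3 (positions 3rd, 6th, 9th, ...).
Working it through for "glyyattahx": intermediate "lyyattahxg", final "ytx".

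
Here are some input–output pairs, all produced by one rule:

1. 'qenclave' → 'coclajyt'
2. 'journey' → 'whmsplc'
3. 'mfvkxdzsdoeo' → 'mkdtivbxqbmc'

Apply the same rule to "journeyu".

shmsplcw

The rule is to move the last character to the front, then shift every letter 2 places backward in the alphabet (wrapping around).
Applying both steps to "journeyu": "ujourney", then "shmsplcw".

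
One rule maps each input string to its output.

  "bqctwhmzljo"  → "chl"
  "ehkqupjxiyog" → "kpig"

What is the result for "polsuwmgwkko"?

The rule is to keep one character in every 3, starting at position 3 (positions 3rd, 6th, 9th, ...).
"polsuwmgwkko" → "lwwo".

lwwo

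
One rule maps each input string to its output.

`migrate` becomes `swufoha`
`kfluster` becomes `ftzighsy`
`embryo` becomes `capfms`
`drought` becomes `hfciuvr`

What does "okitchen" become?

Rule — shift every letter 12 places backward in the alphabet (wrapping around), then swap the first and last characters.
For "okitchen", step one produces "cywhqvsb"; step two turns that into "bywhqvsc".

bywhqvsc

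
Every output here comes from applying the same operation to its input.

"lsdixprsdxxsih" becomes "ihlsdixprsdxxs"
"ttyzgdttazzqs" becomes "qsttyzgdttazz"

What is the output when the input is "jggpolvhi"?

hijggpolv

The pattern: move the last 2 characters to the front (rotate right by 2).
Doing the same to "jggpolvhi": "hijggpolv".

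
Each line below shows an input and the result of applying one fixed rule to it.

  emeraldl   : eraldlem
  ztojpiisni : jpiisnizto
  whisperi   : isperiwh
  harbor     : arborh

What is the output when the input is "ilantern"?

What's happening: swap the front and back halves of the string, then move the last 2 characters to the front (rotate right by 2).
Starting from "ilantern": after the first operation, "ternilan"; after the second, "anternil".
(Check on "harbor": → "borhar" → "arborh" ✓)

anternil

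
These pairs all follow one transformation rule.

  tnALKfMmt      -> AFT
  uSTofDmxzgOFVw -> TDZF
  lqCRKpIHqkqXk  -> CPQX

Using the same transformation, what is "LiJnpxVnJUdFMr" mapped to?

Looking at the pairs, the operation is to keep one character in every 3, starting at position 3 (positions 3rd, 6th, 9th, ...), then convert every letter to uppercase.
"LiJnpxVnJUdFMr" → "JxJF" → "JXJF".

JXJF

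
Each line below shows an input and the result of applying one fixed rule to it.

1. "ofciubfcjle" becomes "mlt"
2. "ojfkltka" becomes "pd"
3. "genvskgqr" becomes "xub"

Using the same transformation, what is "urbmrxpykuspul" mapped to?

lhuz

The pattern: keep one character in every 3, starting at position 3 (positions 3rd, 6th, 9th, ...), then shift every letter 10 places forward in the alphabet (wrapping around).
For "urbmrxpykuspul", step one produces "bxkp"; step two turns that into "lhuz".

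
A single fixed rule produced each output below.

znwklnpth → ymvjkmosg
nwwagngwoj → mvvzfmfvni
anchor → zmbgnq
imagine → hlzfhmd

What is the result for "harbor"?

The rule is to shift every letter 1 place backward in the alphabet (wrapping around).
On "harbor" that produces "gzqanq".

gzqanq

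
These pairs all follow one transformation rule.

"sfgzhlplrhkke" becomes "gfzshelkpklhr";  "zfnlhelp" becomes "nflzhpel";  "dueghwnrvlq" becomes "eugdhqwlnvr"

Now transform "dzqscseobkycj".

The rule is to move the first 2 characters to the end (rotate left by 2), then take characters alternately from the front and the back (1st, last, 2nd, 2nd-last, ...).
Applying both steps to "dzqscseobkycj": "qscseobkycjdz", then "qzsdcjsceyokb".

qzsdcjsceyokb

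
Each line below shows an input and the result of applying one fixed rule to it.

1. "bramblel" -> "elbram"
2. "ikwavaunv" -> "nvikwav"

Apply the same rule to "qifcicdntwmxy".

Looking at the pairs, the operation is to move the last 2 characters to the front (rotate right by 2), then delete the last 2 characters.
Starting from "qifcicdntwmxy": after the first operation, "xyqifcicdntwm"; after the second, "xyqifcicdnt".

xyqifcicdnt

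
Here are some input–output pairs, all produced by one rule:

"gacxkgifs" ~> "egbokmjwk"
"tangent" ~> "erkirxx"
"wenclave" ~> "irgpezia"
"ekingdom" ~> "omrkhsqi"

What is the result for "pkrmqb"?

In each case the input is transformed by: shift every letter 4 places forward in the alphabet (wrapping around), then move the first character to the end.
Starting from "pkrmqb": after the first operation, "tovquf"; after the second, "ovquft".

ovquft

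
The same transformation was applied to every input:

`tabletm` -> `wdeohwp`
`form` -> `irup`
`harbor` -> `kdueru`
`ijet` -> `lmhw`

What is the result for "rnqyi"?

The transformation: shift every letter 3 places forward in the alphabet (wrapping around).
For "rnqyi" the result is "uqtbl".

uqtbl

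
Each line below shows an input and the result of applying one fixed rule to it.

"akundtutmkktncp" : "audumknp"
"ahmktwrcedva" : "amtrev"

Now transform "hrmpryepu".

hmreu

The pattern: keep every other character starting from the first (positions 1st, 3rd, 5th, ...).
For "hrmpryepu" the result is "hmreu".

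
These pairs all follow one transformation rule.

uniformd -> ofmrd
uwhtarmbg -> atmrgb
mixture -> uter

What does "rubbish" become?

What's happening: delete the first 3 characters, then swap each adjacent pair of characters (1↔2, 3↔4, ...).
On "rubbish": the first step gives "bish", and the second then gives "ibhs".

ibhs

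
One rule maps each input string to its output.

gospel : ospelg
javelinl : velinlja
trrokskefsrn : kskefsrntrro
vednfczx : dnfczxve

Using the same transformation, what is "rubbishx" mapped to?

The transformation: move the last 2 characters to the front (rotate right by 2), then swap the front and back halves of the string.
Starting from "rubbishx": after the first operation, "hxrubbis"; after the second, "bbishxru".

bbishxru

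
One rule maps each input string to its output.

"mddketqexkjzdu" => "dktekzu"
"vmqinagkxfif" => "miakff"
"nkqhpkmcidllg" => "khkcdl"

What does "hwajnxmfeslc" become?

The transformation: keep every other character starting from the second (positions 2nd, 4th, 6th, ...).
On "hwajnxmfeslc" that produces "wjxfsc".

wjxfsc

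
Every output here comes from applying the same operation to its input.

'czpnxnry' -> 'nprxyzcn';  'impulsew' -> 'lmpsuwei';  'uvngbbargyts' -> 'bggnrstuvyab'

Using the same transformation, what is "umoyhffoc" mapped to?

The pattern: sort the characters into alphabetical order, then move the first 2 characters to the end (rotate left by 2).
For "umoyhffoc", step one produces "cffhmoouy"; step two turns that into "fhmoouycf".

fhmoouycf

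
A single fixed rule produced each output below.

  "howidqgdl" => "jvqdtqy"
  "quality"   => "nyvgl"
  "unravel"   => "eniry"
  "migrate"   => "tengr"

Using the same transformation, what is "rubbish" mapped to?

oovfu

The rule is to delete the first 2 characters, then shift every letter 13 places forward in the alphabet (wrapping around) — i.e. ROT13.
Starting from "rubbish": after the first operation, "bbish"; after the second, "oovfu".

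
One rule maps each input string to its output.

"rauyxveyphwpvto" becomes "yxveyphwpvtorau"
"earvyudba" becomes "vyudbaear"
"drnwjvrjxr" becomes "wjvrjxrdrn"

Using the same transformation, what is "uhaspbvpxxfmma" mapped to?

spbvpxxfmmauha

Each output is the input with this applied: move the first 3 characters to the end (rotate left by 3).
For "uhaspbvpxxfmma" the result is "spbvpxxfmmauha".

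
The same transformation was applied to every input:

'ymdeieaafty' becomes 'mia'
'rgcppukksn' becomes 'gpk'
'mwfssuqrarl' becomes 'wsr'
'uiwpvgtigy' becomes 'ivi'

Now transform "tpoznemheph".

pnh

Rule — delete the last 2 characters, then keep one character in every 3, starting at position 2 (positions 2nd, 5th, 8th, ...).
For "tpoznemheph", step one produces "tpoznemhe"; step two turns that into "pnh".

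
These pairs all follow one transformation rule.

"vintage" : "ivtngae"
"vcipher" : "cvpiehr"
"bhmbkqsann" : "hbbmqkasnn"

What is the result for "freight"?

rfiehgt

Looking at the pairs, the operation is to swap each adjacent pair of characters (1↔2, 3↔4, ...).
So "freight" becomes "rfiehgt".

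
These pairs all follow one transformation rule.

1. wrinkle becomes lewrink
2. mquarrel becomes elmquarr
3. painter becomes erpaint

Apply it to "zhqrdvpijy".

jyzhqrdvpi

Looking at the pairs, the operation is to move the last 2 characters to the front (rotate right by 2).
Applying that to "zhqrdvpijy" gives "jyzhqrdvpi".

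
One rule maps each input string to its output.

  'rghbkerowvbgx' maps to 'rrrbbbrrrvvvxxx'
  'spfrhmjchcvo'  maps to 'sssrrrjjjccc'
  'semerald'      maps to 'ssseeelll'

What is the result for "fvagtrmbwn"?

The pattern: keep one character in every 3, starting at position 1 (positions 1st, 4th, 7th, ...), then repeat every character 3 times.
On "fvagtrmbwn": the first step gives "fgmn", and the second then gives "fffgggmmmnnn".

fffgggmmmnnn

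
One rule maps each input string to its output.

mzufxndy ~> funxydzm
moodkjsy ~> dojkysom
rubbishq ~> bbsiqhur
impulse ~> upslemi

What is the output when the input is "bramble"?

The rule is to swap each adjacent pair of characters (1↔2, 3↔4, ...), then move the first 2 characters to the end (rotate left by 2).
For "bramble", step one produces "rbmalbe"; step two turns that into "malberb".

malberb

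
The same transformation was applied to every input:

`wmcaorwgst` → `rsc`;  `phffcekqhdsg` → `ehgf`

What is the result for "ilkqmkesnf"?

knk

The rule is to keep one character in every 3, starting at position 3 (positions 3rd, 6th, 9th, ...), then move the first character to the end.
On "ilkqmkesnf": the first step gives "kkn", and the second then gives "knk".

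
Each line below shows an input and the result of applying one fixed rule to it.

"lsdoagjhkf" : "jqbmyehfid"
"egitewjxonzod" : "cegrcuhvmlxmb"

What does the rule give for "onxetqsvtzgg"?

Rule — shift every letter 2 places backward in the alphabet (wrapping around).
On "onxetqsvtzgg" that produces "mlvcroqtrxee".

mlvcroqtrxee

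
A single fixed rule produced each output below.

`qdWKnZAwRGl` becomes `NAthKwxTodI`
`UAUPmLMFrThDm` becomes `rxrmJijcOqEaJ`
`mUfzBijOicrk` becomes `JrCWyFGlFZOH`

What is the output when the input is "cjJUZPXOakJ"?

What's happening: flip the case of every letter, then shift every letter 3 places backward in the alphabet (wrapping around).
On "cjJUZPXOakJ": the first step gives "CJjuzpxoAKj", and the second then gives "ZGgrwmulXHg".

ZGgrwmulXHg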